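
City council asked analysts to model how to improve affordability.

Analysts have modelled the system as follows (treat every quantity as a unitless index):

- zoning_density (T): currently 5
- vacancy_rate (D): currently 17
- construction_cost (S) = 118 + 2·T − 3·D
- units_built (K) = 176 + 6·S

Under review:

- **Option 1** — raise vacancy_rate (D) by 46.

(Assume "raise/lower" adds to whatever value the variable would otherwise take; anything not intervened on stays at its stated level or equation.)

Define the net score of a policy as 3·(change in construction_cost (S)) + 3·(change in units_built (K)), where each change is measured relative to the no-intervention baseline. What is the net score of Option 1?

-2898

Baseline:
  T = 5
  D = 17
  S = 118 + 2·5 − 3·17 = 77
  K = 176 + 6·77 = 638
Option 1 (D + 46):
  T = 5
  D = 17 + 46 = 63
  S = 118 + 2·5 − 3·63 = -61
  K = 176 + 6·(-61) = -190
ΔS = -61 − 77 = -138; ΔK = -190 − 638 = -828
Score = 3·(-138) + 3·(-828) = -2898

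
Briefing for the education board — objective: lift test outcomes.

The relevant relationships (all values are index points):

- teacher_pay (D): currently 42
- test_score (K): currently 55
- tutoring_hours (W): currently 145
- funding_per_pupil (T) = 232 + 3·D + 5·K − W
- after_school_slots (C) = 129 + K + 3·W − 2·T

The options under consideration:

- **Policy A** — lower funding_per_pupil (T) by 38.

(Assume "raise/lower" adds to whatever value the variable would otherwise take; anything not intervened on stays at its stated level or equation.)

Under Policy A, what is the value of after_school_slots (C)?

-281

Policy A (T − 38):
  D = 42
  K = 55
  W = 145
  T = 232 + 3·42 + 5·55 − 145 (−38 from intervention) = 450
  C = 129 + 55 + 3·145 − 2·450 = -281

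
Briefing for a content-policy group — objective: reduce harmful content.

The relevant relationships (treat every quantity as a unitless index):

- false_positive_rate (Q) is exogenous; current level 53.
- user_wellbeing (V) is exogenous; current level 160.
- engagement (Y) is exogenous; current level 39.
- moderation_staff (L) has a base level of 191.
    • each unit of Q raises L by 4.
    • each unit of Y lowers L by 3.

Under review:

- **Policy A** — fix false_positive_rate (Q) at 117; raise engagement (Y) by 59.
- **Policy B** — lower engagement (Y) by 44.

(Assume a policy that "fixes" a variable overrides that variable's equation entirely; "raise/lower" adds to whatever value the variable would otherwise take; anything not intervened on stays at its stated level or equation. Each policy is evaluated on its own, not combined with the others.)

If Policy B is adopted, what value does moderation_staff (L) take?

Policy B (Y − 44):
  Q = 53
  Y = 39 − 44 = -5
  L = 191 + 4·53 − 3·(-5) = 418

418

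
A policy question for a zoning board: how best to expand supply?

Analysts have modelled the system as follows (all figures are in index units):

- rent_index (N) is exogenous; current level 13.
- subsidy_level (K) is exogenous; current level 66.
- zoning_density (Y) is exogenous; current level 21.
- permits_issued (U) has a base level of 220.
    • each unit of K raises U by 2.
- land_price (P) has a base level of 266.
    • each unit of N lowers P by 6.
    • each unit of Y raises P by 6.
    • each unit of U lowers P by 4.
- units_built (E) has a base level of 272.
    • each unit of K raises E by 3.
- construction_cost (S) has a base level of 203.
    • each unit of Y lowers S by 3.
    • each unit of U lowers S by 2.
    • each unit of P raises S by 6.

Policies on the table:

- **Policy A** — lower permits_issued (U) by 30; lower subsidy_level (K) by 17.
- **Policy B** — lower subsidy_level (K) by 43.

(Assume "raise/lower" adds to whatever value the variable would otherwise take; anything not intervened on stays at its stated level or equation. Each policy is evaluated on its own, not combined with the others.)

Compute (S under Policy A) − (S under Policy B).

-572

Policy A (U − 30, K − 17):
  N = 13
  K = 66 − 17 = 49
  Y = 21
  U = 220 + 2·49 (−30 from intervention) = 288
  P = 266 − 6·13 + 6·21 − 4·288 = -838
  S = 203 − 3·21 − 2·288 + 6·(-838) = -5464
Policy B (K − 43):
  N = 13
  K = 66 − 43 = 23
  Y = 21
  U = 220 + 2·23 = 266
  P = 266 − 6·13 + 6·21 − 4·266 = -750
  S = 203 − 3·21 − 2·266 + 6·(-750) = -4892
S: -5464 − (-4892) = -572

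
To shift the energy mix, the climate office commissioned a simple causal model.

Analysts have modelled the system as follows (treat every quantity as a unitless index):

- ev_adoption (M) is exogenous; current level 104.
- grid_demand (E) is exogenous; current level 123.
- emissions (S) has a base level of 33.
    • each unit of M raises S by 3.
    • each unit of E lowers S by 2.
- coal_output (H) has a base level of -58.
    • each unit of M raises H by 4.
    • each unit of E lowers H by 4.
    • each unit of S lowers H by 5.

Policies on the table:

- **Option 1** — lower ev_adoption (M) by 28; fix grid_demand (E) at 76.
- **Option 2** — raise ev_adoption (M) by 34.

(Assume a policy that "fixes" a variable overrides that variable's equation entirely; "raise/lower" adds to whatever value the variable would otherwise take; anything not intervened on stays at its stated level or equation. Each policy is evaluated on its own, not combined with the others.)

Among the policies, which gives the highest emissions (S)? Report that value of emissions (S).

Option 1 (M − 28, E := 76):
  M = 104 − 28 = 76
  E = 76
  S = 33 + 3·76 − 2·76 = 109
Option 2 (M + 34):
  M = 104 + 34 = 138
  E = 123
  S = 33 + 3·138 − 2·123 = 201
Comparing — Option 1: S=109, Option 2: S=201. Highest is 201 (Option 2).

201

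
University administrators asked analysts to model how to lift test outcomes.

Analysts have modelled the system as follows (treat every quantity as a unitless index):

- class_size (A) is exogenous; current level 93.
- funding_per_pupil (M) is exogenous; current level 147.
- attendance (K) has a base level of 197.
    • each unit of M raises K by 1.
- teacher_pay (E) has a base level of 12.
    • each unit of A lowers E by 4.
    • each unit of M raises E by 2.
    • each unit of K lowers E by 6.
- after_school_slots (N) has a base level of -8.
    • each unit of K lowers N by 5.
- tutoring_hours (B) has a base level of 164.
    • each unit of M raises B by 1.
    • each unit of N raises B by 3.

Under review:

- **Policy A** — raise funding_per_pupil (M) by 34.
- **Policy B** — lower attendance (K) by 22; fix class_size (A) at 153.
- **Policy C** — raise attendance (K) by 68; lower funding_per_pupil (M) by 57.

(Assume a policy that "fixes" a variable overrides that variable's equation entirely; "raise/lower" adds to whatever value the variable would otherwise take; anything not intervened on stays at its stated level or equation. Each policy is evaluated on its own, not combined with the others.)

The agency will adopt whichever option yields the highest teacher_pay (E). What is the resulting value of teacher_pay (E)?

Policy A (M + 34):
  A = 93
  M = 147 + 34 = 181
  K = 197 + 181 = 378
  E = 12 − 4·93 + 2·181 − 6·378 = -2266
Policy B (K − 22, A := 153):
  A = 153
  M = 147
  K = 197 + 147 (−22 from intervention) = 322
  E = 12 − 4·153 + 2·147 − 6·322 = -2238
Policy C (K + 68, M − 57):
  A = 93
  M = 147 − 57 = 90
  K = 197 + 90 (+68 from intervention) = 355
  E = 12 − 4·93 + 2·90 − 6·355 = -2310
Comparing — Policy A: E=-2266, Policy B: E=-2238, Policy C: E=-2310. Highest is -2238 (Policy B).

-2238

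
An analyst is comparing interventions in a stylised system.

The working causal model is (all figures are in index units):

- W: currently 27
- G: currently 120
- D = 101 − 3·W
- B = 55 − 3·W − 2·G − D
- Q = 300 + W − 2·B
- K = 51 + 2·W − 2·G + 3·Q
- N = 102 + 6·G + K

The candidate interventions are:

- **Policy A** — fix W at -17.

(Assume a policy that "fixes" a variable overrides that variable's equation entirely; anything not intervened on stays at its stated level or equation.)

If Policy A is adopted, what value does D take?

Policy A (W := -17):
  W = -17
  D = 101 − 3·(-17) = 152

152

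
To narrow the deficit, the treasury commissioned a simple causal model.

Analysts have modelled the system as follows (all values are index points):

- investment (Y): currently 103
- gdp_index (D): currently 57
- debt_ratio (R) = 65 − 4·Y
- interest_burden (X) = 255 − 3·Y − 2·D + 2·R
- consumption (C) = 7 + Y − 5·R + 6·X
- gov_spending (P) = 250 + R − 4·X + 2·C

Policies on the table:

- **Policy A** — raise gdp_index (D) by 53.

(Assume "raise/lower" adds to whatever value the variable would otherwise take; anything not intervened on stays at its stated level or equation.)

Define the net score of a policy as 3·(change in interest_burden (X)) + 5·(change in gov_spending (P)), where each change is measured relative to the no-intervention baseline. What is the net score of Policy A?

-4558

Baseline:
  Y = 103
  D = 57
  R = 65 − 4·103 = -347
  X = 255 − 3·103 − 2·57 + 2·(-347) = -862
  C = 7 + 103 − 5·(-347) + 6·(-862) = -3327
  P = 250 + (-347) − 4·(-862) + 2·(-3327) = -3303
Policy A (D + 53):
  Y = 103
  D = 57 + 53 = 110
  R = 65 − 4·103 = -347
  X = 255 − 3·103 − 2·110 + 2·(-347) = -968
  C = 7 + 103 − 5·(-347) + 6·(-968) = -3963
  P = 250 + (-347) − 4·(-968) + 2·(-3963) = -4151
ΔX = -968 − (-862) = -106; ΔP = -4151 − (-3303) = -848
Score = 3·(-106) + 5·(-848) = -4558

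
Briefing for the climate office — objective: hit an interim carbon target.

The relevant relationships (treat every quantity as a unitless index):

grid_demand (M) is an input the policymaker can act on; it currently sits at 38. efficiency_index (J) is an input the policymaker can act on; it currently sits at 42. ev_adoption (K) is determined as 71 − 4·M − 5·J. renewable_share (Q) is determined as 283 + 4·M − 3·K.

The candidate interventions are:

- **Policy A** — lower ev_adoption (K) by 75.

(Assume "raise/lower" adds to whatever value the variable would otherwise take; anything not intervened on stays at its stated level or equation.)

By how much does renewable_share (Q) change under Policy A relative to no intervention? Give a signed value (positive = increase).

225

Baseline:
  M = 38
  J = 42
  K = 71 − 4·38 − 5·42 = -291
  Q = 283 + 4·38 − 3·(-291) = 1308
Policy A (K − 75):
  M = 38
  J = 42
  K = 71 − 4·38 − 5·42 (−75 from intervention) = -366
  Q = 283 + 4·38 − 3·(-366) = 1533
Change in Q: 1533 − 1308 = 225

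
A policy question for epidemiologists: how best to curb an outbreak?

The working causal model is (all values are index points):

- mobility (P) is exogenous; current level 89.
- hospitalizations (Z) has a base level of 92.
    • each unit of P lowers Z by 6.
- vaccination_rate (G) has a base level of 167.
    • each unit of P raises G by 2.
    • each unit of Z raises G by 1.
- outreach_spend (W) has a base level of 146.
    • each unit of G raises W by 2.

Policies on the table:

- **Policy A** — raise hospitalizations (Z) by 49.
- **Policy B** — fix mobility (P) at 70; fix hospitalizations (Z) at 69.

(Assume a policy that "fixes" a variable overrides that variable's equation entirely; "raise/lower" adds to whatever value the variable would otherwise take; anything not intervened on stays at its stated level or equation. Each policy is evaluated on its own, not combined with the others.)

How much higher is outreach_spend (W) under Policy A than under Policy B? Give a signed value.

Policy A (Z + 49):
  P = 89
  Z = 92 − 6·89 (+49 from intervention) = -393
  G = 167 + 2·89 + (-393) = -48
  W = 146 + 2·(-48) = 50
Policy B (P := 70, Z := 69):
  P = 70
  Z = 69
  G = 167 + 2·70 + 69 = 376
  W = 146 + 2·376 = 898
W: 50 − 898 = -848

-848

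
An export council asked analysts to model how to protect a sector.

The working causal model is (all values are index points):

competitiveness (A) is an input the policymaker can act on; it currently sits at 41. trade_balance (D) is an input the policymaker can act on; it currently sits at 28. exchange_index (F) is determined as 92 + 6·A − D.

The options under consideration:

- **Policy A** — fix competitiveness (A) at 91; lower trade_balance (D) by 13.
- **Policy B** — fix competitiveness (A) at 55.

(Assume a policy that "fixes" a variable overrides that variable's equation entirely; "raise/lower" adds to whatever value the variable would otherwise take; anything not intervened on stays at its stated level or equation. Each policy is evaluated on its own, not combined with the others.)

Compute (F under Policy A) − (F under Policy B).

229

Policy A (A := 91, D − 13):
  A = 91
  D = 28 − 13 = 15
  F = 92 + 6·91 − 15 = 623
Policy B (A := 55):
  A = 55
  D = 28
  F = 92 + 6·55 − 28 = 394
F: 623 − 394 = 229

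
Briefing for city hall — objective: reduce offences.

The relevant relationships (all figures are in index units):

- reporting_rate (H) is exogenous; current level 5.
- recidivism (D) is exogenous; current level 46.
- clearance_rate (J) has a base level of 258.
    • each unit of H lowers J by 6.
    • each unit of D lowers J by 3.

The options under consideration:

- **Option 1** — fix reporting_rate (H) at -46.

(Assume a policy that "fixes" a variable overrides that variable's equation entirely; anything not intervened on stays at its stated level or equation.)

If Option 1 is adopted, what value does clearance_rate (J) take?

Option 1 (H := -46):
  H = -46
  D = 46
  J = 258 − 6·(-46) − 3·46 = 396

396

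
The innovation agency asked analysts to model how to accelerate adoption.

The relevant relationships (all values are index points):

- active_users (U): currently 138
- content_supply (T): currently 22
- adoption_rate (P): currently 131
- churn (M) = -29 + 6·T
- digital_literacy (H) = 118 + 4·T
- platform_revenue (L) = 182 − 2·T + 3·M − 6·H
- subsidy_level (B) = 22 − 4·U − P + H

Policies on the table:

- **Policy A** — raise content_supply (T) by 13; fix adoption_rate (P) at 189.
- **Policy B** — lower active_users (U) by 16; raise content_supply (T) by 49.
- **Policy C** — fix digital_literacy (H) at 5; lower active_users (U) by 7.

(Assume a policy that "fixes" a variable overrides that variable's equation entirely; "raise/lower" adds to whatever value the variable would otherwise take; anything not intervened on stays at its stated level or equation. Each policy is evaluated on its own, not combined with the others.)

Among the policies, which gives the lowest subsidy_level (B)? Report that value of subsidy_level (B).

-628

Policy A (T + 13, P := 189):
  U = 138
  T = 22 + 13 = 35
  P = 189
  H = 118 + 4·35 = 258
  B = 22 − 4·138 − 189 + 258 = -461
Policy B (U − 16, T + 49):
  U = 138 − 16 = 122
  T = 22 + 49 = 71
  P = 131
  H = 118 + 4·71 = 402
  B = 22 − 4·122 − 131 + 402 = -195
Policy C (H := 5, U − 7):
  U = 138 − 7 = 131
  T = 22
  P = 131
  H = 5
  B = 22 − 4·131 − 131 + 5 = -628
Comparing — Policy A: B=-461, Policy B: B=-195, Policy C: B=-628. Lowest is -628 (Policy C).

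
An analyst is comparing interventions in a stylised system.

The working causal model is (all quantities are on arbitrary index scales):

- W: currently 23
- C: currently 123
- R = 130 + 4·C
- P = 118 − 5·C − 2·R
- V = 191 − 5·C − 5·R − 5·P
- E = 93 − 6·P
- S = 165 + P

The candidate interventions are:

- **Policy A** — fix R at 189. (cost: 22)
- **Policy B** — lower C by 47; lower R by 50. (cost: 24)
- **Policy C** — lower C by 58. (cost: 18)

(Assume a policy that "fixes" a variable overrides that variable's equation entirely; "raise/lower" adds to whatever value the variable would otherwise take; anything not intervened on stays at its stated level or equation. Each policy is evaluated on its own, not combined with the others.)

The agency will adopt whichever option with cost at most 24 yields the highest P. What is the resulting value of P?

-875

Policy A (R := 189):
  C = 123
  R = 189
  P = 118 − 5·123 − 2·189 = -875
Policy B (C − 47, R − 50):
  C = 123 − 47 = 76
  R = 130 + 4·76 (−50 from intervention) = 384
  P = 118 − 5·76 − 2·384 = -1030
Policy C (C − 58):
  C = 123 − 58 = 65
  R = 130 + 4·65 = 390
  P = 118 − 5·65 − 2·390 = -987
Comparing — Policy A: P=-875, Policy B: P=-1030, Policy C: P=-987. Highest is -875 (Policy A).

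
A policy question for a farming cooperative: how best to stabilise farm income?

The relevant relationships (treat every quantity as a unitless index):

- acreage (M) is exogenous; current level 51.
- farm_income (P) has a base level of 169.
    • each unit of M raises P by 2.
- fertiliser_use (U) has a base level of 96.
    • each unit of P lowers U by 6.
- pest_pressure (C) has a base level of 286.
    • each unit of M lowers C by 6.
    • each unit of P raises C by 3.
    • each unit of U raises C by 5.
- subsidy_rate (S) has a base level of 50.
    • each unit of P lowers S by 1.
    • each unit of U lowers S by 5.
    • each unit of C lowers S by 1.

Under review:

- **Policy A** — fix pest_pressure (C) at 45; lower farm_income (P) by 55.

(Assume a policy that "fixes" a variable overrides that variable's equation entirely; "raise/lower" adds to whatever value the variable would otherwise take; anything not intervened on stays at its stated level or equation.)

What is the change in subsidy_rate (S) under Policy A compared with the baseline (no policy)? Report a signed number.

-8497

Baseline:
  M = 51
  P = 169 + 2·51 = 271
  U = 96 − 6·271 = -1530
  C = 286 − 6·51 + 3·271 + 5·(-1530) = -6857
  S = 50 − 271 − 5·(-1530) − (-6857) = 14286
Policy A (C := 45, P − 55):
  M = 51
  P = 169 + 2·51 (−55 from intervention) = 216
  U = 96 − 6·216 = -1200
  C = 45
  S = 50 − 216 − 5·(-1200) − 45 = 5789
Change in S: 5789 − 14286 = -8497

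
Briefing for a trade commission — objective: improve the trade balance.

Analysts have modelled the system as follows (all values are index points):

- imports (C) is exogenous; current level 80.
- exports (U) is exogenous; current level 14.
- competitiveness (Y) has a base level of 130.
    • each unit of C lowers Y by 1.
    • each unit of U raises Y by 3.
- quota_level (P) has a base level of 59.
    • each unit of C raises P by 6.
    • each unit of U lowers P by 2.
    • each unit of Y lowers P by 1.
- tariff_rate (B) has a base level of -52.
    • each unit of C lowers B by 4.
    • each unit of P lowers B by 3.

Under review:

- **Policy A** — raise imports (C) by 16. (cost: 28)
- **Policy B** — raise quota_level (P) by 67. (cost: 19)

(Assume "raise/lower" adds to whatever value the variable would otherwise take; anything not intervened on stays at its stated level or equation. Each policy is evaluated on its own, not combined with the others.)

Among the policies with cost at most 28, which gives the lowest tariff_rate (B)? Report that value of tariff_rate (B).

-2029

Policy A (C + 16):
  C = 80 + 16 = 96
  U = 14
  Y = 130 − 96 + 3·14 = 76
  P = 59 + 6·96 − 2·14 − 76 = 531
  B = -52 − 4·96 − 3·531 = -2029
Policy B (P + 67):
  C = 80
  U = 14
  Y = 130 − 80 + 3·14 = 92
  P = 59 + 6·80 − 2·14 − 92 (+67 from intervention) = 486
  B = -52 − 4·80 − 3·486 = -1830
Comparing — Policy A: B=-2029, Policy B: B=-1830. Lowest is -2029 (Policy A).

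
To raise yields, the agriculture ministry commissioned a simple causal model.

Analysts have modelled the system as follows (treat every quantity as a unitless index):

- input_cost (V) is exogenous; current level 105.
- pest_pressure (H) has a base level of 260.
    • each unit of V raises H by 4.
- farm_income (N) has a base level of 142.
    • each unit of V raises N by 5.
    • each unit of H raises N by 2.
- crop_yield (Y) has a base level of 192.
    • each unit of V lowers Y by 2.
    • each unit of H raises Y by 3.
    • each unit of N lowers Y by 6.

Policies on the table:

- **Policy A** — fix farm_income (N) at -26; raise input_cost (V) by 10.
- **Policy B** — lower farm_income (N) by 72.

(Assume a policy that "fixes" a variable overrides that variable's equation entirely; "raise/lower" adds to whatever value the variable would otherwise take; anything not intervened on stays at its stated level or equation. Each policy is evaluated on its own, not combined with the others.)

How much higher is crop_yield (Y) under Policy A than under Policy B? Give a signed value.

Policy A (N := -26, V + 10):
  V = 105 + 10 = 115
  H = 260 + 4·115 = 720
  N = -26
  Y = 192 − 2·115 + 3·720 − 6·(-26) = 2278
Policy B (N − 72):
  V = 105
  H = 260 + 4·105 = 680
  N = 142 + 5·105 + 2·680 (−72 from intervention) = 1955
  Y = 192 − 2·105 + 3·680 − 6·1955 = -9708
Y: 2278 − (-9708) = 11986

11986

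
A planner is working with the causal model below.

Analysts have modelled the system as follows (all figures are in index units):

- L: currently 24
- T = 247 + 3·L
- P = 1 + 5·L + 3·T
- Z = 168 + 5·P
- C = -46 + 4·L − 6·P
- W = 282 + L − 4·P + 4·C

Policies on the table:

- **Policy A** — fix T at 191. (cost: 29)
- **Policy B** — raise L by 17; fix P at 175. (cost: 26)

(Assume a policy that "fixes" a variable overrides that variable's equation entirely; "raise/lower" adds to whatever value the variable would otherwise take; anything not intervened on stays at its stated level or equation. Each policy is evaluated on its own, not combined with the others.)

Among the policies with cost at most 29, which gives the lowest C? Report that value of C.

Policy A (T := 191):
  L = 24
  T = 191
  P = 1 + 5·24 + 3·191 = 694
  C = -46 + 4·24 − 6·694 = -4114
Policy B (L + 17, P := 175):
  L = 24 + 17 = 41
  T = 247 + 3·41 = 370
  P = 175
  C = -46 + 4·41 − 6·175 = -932
Comparing — Policy A: C=-4114, Policy B: C=-932. Lowest is -4114 (Policy A).

-4114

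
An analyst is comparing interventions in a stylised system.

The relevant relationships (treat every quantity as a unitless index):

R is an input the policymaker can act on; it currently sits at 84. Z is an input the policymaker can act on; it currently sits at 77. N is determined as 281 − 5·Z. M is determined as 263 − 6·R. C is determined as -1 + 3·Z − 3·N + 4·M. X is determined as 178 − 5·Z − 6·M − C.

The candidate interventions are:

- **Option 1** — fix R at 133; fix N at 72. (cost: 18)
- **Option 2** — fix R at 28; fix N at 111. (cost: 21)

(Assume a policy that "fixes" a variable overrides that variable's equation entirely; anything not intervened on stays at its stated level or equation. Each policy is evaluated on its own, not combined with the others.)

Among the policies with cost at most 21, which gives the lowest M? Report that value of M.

Option 1 (R := 133, N := 72):
  R = 133
  M = 263 − 6·133 = -535
Option 2 (R := 28, N := 111):
  R = 28
  M = 263 − 6·28 = 95
Comparing — Option 1: M=-535, Option 2: M=95. Lowest is -535 (Option 1).

-535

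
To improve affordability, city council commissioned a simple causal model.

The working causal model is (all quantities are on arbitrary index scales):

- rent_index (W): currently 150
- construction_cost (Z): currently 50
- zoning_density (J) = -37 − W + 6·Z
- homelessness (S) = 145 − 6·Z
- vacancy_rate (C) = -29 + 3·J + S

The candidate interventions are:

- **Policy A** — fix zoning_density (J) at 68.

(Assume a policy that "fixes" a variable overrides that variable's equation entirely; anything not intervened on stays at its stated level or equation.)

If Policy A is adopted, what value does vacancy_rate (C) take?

Policy A (J := 68):
  W = 150
  Z = 50
  J = 68
  S = 145 − 6·50 = -155
  C = -29 + 3·68 + (-155) = 20

20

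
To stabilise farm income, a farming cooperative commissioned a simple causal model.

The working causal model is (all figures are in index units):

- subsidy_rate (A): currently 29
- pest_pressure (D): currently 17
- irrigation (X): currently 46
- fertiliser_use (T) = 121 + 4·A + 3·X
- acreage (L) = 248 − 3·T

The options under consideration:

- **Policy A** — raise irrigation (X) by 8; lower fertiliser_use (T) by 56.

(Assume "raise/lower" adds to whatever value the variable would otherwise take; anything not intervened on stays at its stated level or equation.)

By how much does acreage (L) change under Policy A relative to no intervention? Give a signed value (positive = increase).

Baseline:
  A = 29
  X = 46
  T = 121 + 4·29 + 3·46 = 375
  L = 248 − 3·375 = -877
Policy A (X + 8, T − 56):
  A = 29
  X = 46 + 8 = 54
  T = 121 + 4·29 + 3·54 (−56 from intervention) = 343
  L = 248 − 3·343 = -781
Change in L: -781 − (-877) = 96

96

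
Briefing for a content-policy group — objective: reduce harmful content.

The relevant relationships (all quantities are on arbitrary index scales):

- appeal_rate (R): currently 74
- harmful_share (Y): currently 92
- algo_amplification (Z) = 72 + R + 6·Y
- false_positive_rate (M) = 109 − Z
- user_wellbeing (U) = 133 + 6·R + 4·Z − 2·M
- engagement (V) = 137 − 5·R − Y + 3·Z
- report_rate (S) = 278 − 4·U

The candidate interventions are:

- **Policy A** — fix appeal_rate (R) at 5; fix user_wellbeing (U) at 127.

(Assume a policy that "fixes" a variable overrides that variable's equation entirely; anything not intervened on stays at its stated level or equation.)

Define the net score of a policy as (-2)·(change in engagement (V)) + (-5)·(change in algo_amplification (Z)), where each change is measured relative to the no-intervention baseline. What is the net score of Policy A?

Baseline:
  R = 74
  Y = 92
  Z = 72 + 74 + 6·92 = 698
  V = 137 − 5·74 − 92 + 3·698 = 1769
Policy A (R := 5, U := 127):
  R = 5
  Y = 92
  Z = 72 + 5 + 6·92 = 629
  V = 137 − 5·5 − 92 + 3·629 = 1907
ΔV = 1907 − 1769 = 138; ΔZ = 629 − 698 = -69
Score = (-2)·138 + (-5)·(-69) = 69

69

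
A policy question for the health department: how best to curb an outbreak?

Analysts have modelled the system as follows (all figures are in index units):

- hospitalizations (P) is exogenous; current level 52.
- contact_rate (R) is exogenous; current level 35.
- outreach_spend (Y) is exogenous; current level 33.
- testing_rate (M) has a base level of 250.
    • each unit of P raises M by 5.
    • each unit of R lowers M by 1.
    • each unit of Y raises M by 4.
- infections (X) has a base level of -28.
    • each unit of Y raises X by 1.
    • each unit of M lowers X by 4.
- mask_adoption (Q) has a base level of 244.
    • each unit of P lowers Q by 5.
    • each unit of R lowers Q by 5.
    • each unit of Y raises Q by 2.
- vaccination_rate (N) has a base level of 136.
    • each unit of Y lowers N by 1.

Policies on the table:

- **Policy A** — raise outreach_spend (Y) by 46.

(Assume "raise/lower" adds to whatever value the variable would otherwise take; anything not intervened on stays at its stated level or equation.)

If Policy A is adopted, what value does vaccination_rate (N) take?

57

Policy A (Y + 46):
  Y = 33 + 46 = 79
  N = 136 − 79 = 57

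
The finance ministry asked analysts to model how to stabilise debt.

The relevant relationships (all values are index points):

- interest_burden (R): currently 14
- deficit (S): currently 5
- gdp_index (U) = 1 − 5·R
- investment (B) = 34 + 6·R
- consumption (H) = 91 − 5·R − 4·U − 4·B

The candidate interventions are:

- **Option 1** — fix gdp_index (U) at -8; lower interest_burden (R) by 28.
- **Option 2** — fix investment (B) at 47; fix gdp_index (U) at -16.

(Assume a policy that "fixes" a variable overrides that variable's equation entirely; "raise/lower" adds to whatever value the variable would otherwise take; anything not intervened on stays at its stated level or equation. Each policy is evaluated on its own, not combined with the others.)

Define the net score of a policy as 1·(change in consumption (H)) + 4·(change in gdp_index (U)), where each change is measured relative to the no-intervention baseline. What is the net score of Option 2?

Baseline:
  R = 14
  U = 1 − 5·14 = -69
  B = 34 + 6·14 = 118
  H = 91 − 5·14 − 4·(-69) − 4·118 = -175
Option 2 (B := 47, U := -16):
  R = 14
  U = -16
  B = 47
  H = 91 − 5·14 − 4·(-16) − 4·47 = -103
ΔH = -103 − (-175) = 72; ΔU = -16 − (-69) = 53
Score = 1·72 + 4·53 = 284

284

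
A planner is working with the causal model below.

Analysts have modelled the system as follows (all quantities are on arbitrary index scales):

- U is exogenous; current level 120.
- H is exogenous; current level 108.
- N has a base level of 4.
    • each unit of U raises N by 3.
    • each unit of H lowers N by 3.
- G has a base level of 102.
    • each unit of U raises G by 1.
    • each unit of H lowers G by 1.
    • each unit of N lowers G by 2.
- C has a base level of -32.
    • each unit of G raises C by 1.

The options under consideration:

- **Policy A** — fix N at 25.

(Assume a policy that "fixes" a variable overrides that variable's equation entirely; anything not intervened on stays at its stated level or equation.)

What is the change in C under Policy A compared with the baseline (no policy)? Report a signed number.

30

Baseline:
  U = 120
  H = 108
  N = 4 + 3·120 − 3·108 = 40
  G = 102 + 120 − 108 − 2·40 = 34
  C = -32 + 34 = 2
Policy A (N := 25):
  U = 120
  H = 108
  N = 25
  G = 102 + 120 − 108 − 2·25 = 64
  C = -32 + 64 = 32
Change in C: 32 − 2 = 30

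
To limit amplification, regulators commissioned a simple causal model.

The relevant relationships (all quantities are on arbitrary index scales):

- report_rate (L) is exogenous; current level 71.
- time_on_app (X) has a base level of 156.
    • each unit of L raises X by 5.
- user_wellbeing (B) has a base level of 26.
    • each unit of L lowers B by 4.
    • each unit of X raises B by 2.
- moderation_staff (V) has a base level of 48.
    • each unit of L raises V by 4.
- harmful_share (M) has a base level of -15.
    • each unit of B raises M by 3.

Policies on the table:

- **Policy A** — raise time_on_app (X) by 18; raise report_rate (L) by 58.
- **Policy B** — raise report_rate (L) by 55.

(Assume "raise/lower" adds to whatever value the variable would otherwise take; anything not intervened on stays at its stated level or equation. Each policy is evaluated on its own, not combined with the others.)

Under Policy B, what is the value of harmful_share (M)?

Policy B (L + 55):
  L = 71 + 55 = 126
  X = 156 + 5·126 = 786
  B = 26 − 4·126 + 2·786 = 1094
  M = -15 + 3·1094 = 3267

3267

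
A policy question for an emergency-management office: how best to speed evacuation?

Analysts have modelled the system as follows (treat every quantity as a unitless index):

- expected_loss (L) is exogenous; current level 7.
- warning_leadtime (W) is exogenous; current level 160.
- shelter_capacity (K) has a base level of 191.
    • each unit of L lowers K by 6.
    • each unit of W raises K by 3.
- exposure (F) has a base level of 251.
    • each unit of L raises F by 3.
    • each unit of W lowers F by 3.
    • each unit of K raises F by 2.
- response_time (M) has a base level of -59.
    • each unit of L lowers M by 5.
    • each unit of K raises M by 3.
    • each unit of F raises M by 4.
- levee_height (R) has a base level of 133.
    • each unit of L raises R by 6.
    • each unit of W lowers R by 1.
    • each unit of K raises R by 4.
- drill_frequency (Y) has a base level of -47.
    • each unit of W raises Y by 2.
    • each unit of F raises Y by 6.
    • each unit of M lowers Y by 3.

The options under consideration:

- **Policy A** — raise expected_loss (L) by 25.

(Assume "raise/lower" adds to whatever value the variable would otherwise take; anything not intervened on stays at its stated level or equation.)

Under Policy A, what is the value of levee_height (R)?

2081

Policy A (L + 25):
  L = 7 + 25 = 32
  W = 160
  K = 191 − 6·32 + 3·160 = 479
  R = 133 + 6·32 − 160 + 4·479 = 2081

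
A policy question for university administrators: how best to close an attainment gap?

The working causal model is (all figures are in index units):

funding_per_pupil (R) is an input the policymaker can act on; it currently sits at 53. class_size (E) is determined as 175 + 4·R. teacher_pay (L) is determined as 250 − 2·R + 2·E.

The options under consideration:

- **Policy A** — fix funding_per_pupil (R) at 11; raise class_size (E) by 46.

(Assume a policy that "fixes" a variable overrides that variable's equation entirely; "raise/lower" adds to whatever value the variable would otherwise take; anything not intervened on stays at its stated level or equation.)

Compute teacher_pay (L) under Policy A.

758

Policy A (R := 11, E + 46):
  R = 11
  E = 175 + 4·11 (+46 from intervention) = 265
  L = 250 − 2·11 + 2·265 = 758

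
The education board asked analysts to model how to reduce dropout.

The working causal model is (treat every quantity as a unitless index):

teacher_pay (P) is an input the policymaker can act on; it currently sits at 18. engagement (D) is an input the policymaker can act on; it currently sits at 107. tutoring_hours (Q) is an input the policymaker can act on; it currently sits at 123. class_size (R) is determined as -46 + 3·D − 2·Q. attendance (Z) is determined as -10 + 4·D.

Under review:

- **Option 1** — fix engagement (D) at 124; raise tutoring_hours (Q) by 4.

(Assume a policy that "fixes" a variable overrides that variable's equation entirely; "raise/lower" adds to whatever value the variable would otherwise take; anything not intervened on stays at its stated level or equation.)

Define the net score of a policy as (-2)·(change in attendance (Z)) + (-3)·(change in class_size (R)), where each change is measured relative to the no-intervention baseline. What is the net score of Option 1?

-265

Baseline:
  D = 107
  Q = 123
  R = -46 + 3·107 − 2·123 = 29
  Z = -10 + 4·107 = 418
Option 1 (D := 124, Q + 4):
  D = 124
  Q = 123 + 4 = 127
  R = -46 + 3·124 − 2·127 = 72
  Z = -10 + 4·124 = 486
ΔZ = 486 − 418 = 68; ΔR = 72 − 29 = 43
Score = (-2)·68 + (-3)·43 = -265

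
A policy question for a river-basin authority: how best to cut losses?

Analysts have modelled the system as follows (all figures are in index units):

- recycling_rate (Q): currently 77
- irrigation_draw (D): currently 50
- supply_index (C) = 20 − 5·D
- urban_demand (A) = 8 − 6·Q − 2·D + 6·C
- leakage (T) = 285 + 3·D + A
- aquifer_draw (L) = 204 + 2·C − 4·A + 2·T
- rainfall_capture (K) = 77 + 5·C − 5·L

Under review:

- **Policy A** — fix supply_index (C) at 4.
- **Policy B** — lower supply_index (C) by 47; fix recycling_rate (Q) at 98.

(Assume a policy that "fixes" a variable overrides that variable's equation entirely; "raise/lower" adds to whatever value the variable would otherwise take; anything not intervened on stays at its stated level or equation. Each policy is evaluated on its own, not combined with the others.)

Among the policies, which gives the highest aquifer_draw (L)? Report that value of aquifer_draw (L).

Policy A (C := 4):
  Q = 77
  D = 50
  C = 4
  A = 8 − 6·77 − 2·50 + 6·4 = -530
  T = 285 + 3·50 + (-530) = -95
  L = 204 + 2·4 − 4·(-530) + 2·(-95) = 2142
Policy B (C − 47, Q := 98):
  Q = 98
  D = 50
  C = 20 − 5·50 (−47 from intervention) = -277
  A = 8 − 6·98 − 2·50 + 6·(-277) = -2342
  T = 285 + 3·50 + (-2342) = -1907
  L = 204 + 2·(-277) − 4·(-2342) + 2·(-1907) = 5204
Comparing — Policy A: L=2142, Policy B: L=5204. Highest is 5204 (Policy B).

5204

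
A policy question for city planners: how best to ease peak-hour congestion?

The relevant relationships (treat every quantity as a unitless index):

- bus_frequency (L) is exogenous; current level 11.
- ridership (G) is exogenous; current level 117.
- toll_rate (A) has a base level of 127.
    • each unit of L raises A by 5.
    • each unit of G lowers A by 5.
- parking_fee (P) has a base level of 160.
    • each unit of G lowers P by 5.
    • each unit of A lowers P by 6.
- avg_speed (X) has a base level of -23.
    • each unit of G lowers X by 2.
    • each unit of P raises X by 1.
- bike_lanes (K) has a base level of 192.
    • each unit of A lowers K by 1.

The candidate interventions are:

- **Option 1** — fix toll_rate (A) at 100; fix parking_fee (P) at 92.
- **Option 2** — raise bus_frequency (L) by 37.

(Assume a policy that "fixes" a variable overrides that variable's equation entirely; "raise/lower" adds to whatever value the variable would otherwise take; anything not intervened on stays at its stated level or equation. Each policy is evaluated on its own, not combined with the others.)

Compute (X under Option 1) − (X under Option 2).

Option 1 (A := 100, P := 92):
  L = 11
  G = 117
  A = 100
  P = 92
  X = -23 − 2·117 + 92 = -165
Option 2 (L + 37):
  L = 11 + 37 = 48
  G = 117
  A = 127 + 5·48 − 5·117 = -218
  P = 160 − 5·117 − 6·(-218) = 883
  X = -23 − 2·117 + 883 = 626
X: -165 − 626 = -791

-791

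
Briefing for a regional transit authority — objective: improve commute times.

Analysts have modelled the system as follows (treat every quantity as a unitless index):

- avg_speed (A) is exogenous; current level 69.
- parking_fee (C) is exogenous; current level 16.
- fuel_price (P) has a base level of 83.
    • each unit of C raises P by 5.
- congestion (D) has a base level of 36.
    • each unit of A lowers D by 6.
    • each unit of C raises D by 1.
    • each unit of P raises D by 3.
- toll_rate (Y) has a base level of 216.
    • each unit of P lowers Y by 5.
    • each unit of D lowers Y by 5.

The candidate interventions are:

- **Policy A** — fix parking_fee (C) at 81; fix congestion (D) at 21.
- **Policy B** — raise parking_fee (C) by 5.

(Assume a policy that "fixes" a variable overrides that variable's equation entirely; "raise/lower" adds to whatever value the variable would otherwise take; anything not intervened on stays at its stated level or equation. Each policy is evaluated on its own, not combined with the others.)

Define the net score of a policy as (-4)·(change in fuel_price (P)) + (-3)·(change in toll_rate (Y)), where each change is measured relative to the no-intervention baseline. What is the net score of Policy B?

Baseline:
  A = 69
  C = 16
  P = 83 + 5·16 = 163
  D = 36 − 6·69 + 16 + 3·163 = 127
  Y = 216 − 5·163 − 5·127 = -1234
Policy B (C + 5):
  A = 69
  C = 16 + 5 = 21
  P = 83 + 5·21 = 188
  D = 36 − 6·69 + 21 + 3·188 = 207
  Y = 216 − 5·188 − 5·207 = -1759
ΔP = 188 − 163 = 25; ΔY = -1759 − (-1234) = -525
Score = (-4)·25 + (-3)·(-525) = 1475

1475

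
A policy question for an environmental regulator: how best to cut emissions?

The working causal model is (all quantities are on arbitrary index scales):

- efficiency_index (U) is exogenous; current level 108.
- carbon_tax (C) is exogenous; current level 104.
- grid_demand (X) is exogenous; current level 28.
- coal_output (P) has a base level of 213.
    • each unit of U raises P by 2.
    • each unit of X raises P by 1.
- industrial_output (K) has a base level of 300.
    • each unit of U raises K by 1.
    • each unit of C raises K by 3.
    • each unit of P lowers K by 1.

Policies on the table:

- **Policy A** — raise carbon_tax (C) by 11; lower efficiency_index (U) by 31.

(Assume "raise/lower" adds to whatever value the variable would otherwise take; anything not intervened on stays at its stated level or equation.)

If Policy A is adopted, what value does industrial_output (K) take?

327

Policy A (C + 11, U − 31):
  U = 108 − 31 = 77
  C = 104 + 11 = 115
  X = 28
  P = 213 + 2·77 + 28 = 395
  K = 300 + 77 + 3·115 − 395 = 327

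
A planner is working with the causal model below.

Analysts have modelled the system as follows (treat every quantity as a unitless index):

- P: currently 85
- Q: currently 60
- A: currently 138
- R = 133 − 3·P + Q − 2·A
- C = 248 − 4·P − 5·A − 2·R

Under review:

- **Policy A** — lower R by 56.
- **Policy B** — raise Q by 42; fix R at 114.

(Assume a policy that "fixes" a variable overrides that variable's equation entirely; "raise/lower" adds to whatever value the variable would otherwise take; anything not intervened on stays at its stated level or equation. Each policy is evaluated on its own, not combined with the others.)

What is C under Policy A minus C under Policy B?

1016

Policy A (R − 56):
  P = 85
  Q = 60
  A = 138
  R = 133 − 3·85 + 60 − 2·138 (−56 from intervention) = -394
  C = 248 − 4·85 − 5·138 − 2·(-394) = 6
Policy B (Q + 42, R := 114):
  P = 85
  Q = 60 + 42 = 102
  A = 138
  R = 114
  C = 248 − 4·85 − 5·138 − 2·114 = -1010
C: 6 − (-1010) = 1016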